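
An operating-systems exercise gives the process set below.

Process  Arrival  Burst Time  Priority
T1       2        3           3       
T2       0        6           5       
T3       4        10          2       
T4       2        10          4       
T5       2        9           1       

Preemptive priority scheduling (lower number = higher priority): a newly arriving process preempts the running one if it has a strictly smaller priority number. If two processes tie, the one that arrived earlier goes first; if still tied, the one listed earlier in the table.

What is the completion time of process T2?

38

Schedule: | T2 0-2 | T5 2-11 | T3 11-21 | T1 21-24 | T4 24-34 | T2 34-38 |
Completion: T1=24  T2=38  T3=21  T4=34  T5=11
Turnaround (C−A): T1=22  T2=38  T3=17  T4=32  T5=9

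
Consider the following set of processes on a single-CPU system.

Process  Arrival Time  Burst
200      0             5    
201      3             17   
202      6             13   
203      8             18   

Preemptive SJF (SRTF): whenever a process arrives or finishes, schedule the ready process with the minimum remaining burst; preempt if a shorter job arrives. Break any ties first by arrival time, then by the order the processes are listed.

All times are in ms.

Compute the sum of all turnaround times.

Schedule: | 200 0-5 | 201 5-6 | 202 6-19 | 201 19-35 | 203 35-53 |
Completion: 200=5  201=35  202=19  203=53
Turnaround = completion − arrival: 200=5, 201=32, 202=13, 203=45
Total turnaround = 5 + 32 + 13 + 45 = 95

95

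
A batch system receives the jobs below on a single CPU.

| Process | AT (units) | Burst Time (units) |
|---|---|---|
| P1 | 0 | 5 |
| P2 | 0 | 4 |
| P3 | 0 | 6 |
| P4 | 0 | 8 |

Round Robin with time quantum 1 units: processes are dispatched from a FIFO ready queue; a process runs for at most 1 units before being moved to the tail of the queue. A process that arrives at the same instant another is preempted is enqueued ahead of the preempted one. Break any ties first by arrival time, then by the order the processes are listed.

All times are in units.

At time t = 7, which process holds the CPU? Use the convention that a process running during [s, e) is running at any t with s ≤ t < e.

Timeline: | P1 0-1 | P2 1-2 | P3 2-3 | P4 3-4 | P1 4-5 | P2 5-6 | P3 6-7 | P4 7-8 | P1 8-9 | P2 9-10 | P3 10-11 | P4 11-12 | P1 12-13 | P2 13-14 | P3 14-15 | P4 15-16 | P1 16-17 | P3 17-18 | P4 18-19 | P3 19-20 | P4 20-23 |
Completion: P1=17  P2=14  P3=20  P4=23

P4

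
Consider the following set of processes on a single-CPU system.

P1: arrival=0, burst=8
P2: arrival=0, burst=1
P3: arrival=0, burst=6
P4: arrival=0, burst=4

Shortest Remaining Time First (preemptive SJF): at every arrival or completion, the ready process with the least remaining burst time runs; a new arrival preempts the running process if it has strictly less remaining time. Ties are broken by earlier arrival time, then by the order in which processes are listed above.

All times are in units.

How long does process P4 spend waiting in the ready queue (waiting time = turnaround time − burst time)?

Schedule: | P2 0-1 | P4 1-5 | P3 5-11 | P1 11-19 |
Completion: P1=19  P2=1  P3=11  P4=5
Turnaround (C−A): P1=19  P2=1  P3=11  P4=5
Waiting(P4) = turnaround − burst = 5 − 4 = 1

1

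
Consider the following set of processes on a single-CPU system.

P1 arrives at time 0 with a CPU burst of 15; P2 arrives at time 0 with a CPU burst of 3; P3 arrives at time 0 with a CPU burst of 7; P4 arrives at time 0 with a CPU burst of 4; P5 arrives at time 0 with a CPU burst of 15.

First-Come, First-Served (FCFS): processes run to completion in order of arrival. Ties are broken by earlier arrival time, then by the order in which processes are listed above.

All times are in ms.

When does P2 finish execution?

Schedule: | P1 0-15 | P2 15-18 | P3 18-25 | P4 25-29 | P5 29-44 |
Completion: P1=15  P2=18  P3=25  P4=29  P5=44
Turnaround (C−A): P1=15  P2=18  P3=25  P4=29  P5=44

18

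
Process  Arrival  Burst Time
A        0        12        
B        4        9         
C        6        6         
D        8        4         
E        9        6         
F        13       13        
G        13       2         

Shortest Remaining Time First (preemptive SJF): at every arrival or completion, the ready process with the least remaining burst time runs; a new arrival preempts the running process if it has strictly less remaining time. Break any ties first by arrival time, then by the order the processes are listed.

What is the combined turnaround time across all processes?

137

Gantt: | A 0-12 | D 12-13 | G 13-15 | D 15-18 | C 18-24 | E 24-30 | B 30-39 | F 39-52 |
Completion: A=12  B=39  C=24  D=18  E=30  F=52  G=15
Turnaround (C−A): A=12  B=35  C=18  D=10  E=21  F=39  G=2
Turnaround = completion − arrival: A=12, B=35, C=18, D=10, E=21, F=39, G=2
Total turnaround = 12 + 35 + 18 + 10 + 21 + 39 + 2 = 137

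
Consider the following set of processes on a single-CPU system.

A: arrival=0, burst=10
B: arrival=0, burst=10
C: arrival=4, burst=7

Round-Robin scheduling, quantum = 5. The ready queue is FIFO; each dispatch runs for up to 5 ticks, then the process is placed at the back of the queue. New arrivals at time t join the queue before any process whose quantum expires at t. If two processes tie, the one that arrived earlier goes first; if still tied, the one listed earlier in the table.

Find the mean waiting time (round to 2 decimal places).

13.67

Timeline: | A 0-5 | B 5-10 | C 10-15 | A 15-20 | B 20-25 | C 25-27 |
Completion: A=20  B=25  C=27
Waiting times: A=10, B=15, C=16
Average waiting = (10+15+16) / 3 = 41/3 = 13.67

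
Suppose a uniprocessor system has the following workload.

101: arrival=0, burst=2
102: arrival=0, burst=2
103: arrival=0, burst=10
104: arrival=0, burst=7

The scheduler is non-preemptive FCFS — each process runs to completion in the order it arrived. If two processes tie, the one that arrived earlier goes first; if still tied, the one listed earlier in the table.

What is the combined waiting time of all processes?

Gantt: | 101 0-2 | 102 2-4 | 103 4-14 | 104 14-21 |
Completion: 101=2  102=4  103=14  104=21
Turnaround (C−A): 101=2  102=4  103=14  104=21
Waiting = turnaround − burst: 101=0, 102=2, 103=4, 104=14
Total waiting = 0 + 2 + 4 + 14 = 20

20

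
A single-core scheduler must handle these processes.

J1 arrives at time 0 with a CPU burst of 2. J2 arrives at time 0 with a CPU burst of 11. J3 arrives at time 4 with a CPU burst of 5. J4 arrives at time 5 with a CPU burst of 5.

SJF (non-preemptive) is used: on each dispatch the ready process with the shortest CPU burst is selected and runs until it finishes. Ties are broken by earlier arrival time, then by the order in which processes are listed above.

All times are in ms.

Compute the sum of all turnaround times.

47

Gantt: | J1 0-2 | J2 2-13 | J3 13-18 | J4 18-23 |
Completion: J1=2  J2=13  J3=18  J4=23
Turnaround = completion − arrival: J1=2, J2=13, J3=14, J4=18
Total turnaround = 2 + 13 + 14 + 18 = 47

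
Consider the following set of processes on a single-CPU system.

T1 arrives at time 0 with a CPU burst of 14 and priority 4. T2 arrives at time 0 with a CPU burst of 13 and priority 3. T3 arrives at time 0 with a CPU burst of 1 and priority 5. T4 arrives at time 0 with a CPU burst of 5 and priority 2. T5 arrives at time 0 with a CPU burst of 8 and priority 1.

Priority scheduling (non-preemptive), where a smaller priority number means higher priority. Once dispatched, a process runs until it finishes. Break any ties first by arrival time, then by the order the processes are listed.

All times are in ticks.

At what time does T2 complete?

26

Timeline: | T5 0-8 | T4 8-13 | T2 13-26 | T1 26-40 | T3 40-41 |
Completion: T1=40  T2=26  T3=41  T4=13  T5=8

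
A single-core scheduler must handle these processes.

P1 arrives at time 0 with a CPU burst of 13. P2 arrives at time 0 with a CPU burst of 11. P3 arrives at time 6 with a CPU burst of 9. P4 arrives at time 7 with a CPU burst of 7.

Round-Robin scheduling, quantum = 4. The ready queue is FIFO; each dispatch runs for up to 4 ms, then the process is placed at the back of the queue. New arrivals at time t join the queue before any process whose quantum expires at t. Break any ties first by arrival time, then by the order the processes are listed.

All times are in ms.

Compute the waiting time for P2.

27

Gantt: | P1 0-4 | P2 4-8 | P1 8-12 | P3 12-16 | P4 16-20 | P2 20-24 | P1 24-28 | P3 28-32 | P4 32-35 | P2 35-38 | P1 38-39 | P3 39-40 |
Completion: P1=39  P2=38  P3=40  P4=35
Turnaround (C−A): P1=39  P2=38  P3=34  P4=28
Waiting(P2) = turnaround − burst = 38 − 11 = 27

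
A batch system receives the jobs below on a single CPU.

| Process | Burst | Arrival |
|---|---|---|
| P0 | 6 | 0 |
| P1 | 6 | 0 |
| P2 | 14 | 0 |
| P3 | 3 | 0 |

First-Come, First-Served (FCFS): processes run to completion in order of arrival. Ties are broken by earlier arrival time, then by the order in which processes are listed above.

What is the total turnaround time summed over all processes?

73

Timeline: | P0 0-6 | P1 6-12 | P2 12-26 | P3 26-29 |
Completion: P0=6  P1=12  P2=26  P3=29
Turnaround (C−A): P0=6  P1=12  P2=26  P3=29
Turnaround = completion − arrival: P0=6, P1=12, P2=26, P3=29
Total turnaround = 6 + 12 + 26 + 29 = 73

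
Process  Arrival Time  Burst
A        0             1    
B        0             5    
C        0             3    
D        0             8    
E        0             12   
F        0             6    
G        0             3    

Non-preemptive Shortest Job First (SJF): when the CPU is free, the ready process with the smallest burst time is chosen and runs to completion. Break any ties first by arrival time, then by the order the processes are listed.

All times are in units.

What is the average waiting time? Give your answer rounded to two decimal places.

9.71

Gantt: | A 0-1 | C 1-4 | G 4-7 | B 7-12 | F 12-18 | D 18-26 | E 26-38 |
Completion: A=1  B=12  C=4  D=26  E=38  F=18  G=7
Turnaround (C−A): A=1  B=12  C=4  D=26  E=38  F=18  G=7
Waiting times: A=0, B=7, C=1, D=18, E=26, F=12, G=4
Average waiting = (0+7+1+18+26+12+4) / 7 = 68/7 = 9.71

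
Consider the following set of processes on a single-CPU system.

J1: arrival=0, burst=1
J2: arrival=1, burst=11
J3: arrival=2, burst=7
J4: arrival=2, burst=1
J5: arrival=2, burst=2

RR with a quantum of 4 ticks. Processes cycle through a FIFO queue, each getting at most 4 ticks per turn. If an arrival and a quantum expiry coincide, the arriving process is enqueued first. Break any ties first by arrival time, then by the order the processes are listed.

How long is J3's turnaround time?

Schedule: | J1 0-1 | J2 1-5 | J3 5-9 | J4 9-10 | J5 10-12 | J2 12-16 | J3 16-19 | J2 19-22 |
Completion: J1=1  J2=22  J3=19  J4=10  J5=12
Turnaround(J3) = completion − arrival = 19 − 2 = 17

17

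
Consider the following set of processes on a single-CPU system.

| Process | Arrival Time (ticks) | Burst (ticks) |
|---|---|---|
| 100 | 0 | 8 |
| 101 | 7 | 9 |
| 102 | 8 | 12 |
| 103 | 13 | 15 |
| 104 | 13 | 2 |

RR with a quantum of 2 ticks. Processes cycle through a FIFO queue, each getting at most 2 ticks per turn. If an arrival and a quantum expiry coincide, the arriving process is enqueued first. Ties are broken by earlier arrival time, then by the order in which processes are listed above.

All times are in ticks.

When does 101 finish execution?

33

Gantt: | 100 0-8 | 101 8-10 | 102 10-12 | 101 12-14 | 102 14-16 | 103 16-18 | 104 18-20 | 101 20-22 | 102 22-24 | 103 24-26 | 101 26-28 | 102 28-30 | 103 30-32 | 101 32-33 | 102 33-35 | 103 35-37 | 102 37-39 | 103 39-46 |
Completion: 100=8  101=33  102=39  103=46  104=20
Turnaround (C−A): 100=8  101=26  102=31  103=33  104=7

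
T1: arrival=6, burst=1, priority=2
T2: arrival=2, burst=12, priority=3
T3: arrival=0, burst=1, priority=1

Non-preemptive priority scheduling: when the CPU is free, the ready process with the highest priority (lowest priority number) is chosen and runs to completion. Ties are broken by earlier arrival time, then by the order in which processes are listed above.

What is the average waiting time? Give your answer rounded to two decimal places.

2.67

Timeline: | T3 0-1 | idle 1-2 | T2 2-14 | T1 14-15 |
Completion: T1=15  T2=14  T3=1
Turnaround (C−A): T1=9  T2=12  T3=1
Waiting times: T1=8, T2=0, T3=0
Average waiting = (8+0+0) / 3 = 8/3 = 2.67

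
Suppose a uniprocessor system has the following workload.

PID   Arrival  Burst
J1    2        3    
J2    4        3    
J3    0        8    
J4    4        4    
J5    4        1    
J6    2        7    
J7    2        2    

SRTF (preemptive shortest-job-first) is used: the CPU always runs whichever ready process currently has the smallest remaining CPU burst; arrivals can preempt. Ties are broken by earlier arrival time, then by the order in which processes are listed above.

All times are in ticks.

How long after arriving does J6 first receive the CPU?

19

Timeline: | J3 0-2 | J7 2-4 | J5 4-5 | J1 5-8 | J2 8-11 | J4 11-15 | J3 15-21 | J6 21-28 |
Completion: J1=8  J2=11  J3=21  J4=15  J5=5  J6=28  J7=4
Response(J6) = first start − arrival = 21 − 2 = 19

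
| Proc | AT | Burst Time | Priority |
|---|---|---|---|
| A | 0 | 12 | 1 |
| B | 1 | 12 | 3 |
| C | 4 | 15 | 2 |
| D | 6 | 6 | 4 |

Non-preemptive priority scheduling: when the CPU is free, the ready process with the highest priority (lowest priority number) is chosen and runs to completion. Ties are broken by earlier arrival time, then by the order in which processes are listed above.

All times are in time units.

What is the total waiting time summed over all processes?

Gantt: | A 0-12 | C 12-27 | B 27-39 | D 39-45 |
Completion: A=12  B=39  C=27  D=45
Turnaround (C−A): A=12  B=38  C=23  D=39
Waiting = turnaround − burst: A=0, B=26, C=8, D=33
Total waiting = 0 + 26 + 8 + 33 = 67

67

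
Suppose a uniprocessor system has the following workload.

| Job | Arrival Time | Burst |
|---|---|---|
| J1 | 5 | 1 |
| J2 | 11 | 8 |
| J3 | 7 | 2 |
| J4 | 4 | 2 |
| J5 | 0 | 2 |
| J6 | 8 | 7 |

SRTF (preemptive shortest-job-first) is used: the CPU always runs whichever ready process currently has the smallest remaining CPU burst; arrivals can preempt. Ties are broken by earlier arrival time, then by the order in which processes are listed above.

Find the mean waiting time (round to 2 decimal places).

Gantt: | J5 0-2 | idle 2-4 | J4 4-6 | J1 6-7 | J3 7-9 | J6 9-16 | J2 16-24 |
Completion: J1=7  J2=24  J3=9  J4=6  J5=2  J6=16
Turnaround (C−A): J1=2  J2=13  J3=2  J4=2  J5=2  J6=8
Waiting times: J1=1, J2=5, J3=0, J4=0, J5=0, J6=1
Average waiting = (1+5+0+0+0+1) / 6 = 7/6 = 1.17

1.17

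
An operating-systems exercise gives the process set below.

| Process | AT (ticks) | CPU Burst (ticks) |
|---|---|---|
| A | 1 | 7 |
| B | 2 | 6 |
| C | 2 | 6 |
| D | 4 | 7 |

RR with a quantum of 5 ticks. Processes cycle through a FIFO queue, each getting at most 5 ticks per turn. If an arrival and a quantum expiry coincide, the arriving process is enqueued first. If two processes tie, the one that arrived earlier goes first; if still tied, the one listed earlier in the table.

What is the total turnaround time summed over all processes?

90

Timeline: | idle 0-1 | A 1-6 | B 6-11 | C 11-16 | D 16-21 | A 21-23 | B 23-24 | C 24-25 | D 25-27 |
Completion: A=23  B=24  C=25  D=27
Turnaround (C−A): A=22  B=22  C=23  D=23
Turnaround = completion − arrival: A=22, B=22, C=23, D=23
Total turnaround = 22 + 22 + 23 + 23 = 90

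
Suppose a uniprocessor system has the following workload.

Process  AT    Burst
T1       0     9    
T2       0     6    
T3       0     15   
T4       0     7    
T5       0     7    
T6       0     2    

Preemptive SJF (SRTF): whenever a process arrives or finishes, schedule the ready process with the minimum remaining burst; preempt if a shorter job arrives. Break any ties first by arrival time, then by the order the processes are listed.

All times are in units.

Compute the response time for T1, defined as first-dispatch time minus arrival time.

22

Schedule: | T6 0-2 | T2 2-8 | T4 8-15 | T5 15-22 | T1 22-31 | T3 31-46 |
Completion: T1=31  T2=8  T3=46  T4=15  T5=22  T6=2
Response(T1) = first start − arrival = 22 − 0 = 22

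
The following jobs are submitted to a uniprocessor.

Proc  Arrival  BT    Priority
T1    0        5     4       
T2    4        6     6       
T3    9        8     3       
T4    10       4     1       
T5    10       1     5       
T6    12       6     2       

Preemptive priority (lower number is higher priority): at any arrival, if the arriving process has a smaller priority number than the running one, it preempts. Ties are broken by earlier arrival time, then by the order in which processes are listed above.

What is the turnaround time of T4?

4

Timeline: | T1 0-5 | T2 5-9 | T3 9-10 | T4 10-14 | T6 14-20 | T3 20-27 | T5 27-28 | T2 28-30 |
Completion: T1=5  T2=30  T3=27  T4=14  T5=28  T6=20
Turnaround (C−A): T1=5  T2=26  T3=18  T4=4  T5=18  T6=8
Turnaround(T4) = completion − arrival = 14 − 10 = 4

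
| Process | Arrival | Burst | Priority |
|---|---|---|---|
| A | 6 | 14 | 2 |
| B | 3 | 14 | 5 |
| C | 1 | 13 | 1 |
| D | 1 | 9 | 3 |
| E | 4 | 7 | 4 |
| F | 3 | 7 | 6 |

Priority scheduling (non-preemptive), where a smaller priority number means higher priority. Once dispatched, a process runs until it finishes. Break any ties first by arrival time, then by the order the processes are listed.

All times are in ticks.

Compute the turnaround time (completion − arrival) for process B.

Timeline: | idle 0-1 | C 1-14 | A 14-28 | D 28-37 | E 37-44 | B 44-58 | F 58-65 |
Completion: A=28  B=58  C=14  D=37  E=44  F=65
Turnaround (C−A): A=22  B=55  C=13  D=36  E=40  F=62
Turnaround(B) = completion − arrival = 58 − 3 = 55

55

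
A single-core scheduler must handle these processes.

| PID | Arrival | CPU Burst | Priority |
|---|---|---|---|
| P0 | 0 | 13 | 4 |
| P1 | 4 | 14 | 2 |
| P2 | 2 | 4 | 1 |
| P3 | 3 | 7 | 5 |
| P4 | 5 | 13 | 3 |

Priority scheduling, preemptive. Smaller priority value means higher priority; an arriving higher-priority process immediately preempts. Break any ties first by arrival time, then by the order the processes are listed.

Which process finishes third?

P4

Timeline: | P0 0-2 | P2 2-6 | P1 6-20 | P4 20-33 | P0 33-44 | P3 44-51 |
Completion: P0=44  P1=20  P2=6  P3=51  P4=33
Finish order: P2 → P1 → P4 → P0 → P3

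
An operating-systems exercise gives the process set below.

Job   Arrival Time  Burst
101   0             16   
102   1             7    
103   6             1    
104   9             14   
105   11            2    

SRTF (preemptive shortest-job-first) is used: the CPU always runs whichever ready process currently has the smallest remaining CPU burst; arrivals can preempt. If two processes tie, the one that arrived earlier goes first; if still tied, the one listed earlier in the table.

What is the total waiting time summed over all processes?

27

Schedule: | 101 0-1 | 102 1-6 | 103 6-7 | 102 7-9 | 104 9-11 | 105 11-13 | 104 13-25 | 101 25-40 |
Completion: 101=40  102=9  103=7  104=25  105=13
Turnaround (C−A): 101=40  102=8  103=1  104=16  105=2
Waiting = turnaround − burst: 101=24, 102=1, 103=0, 104=2, 105=0
Total waiting = 24 + 1 + 0 + 2 + 0 = 27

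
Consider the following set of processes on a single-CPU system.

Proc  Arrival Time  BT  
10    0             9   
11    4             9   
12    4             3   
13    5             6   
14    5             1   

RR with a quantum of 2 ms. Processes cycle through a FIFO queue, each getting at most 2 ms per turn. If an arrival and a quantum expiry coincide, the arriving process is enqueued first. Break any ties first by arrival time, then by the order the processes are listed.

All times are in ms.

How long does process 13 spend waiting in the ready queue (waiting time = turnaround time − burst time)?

14

Schedule: | 10 0-4 | 11 4-6 | 12 6-8 | 10 8-10 | 13 10-12 | 14 12-13 | 11 13-15 | 12 15-16 | 10 16-18 | 13 18-20 | 11 20-22 | 10 22-23 | 13 23-25 | 11 25-28 |
Completion: 10=23  11=28  12=16  13=25  14=13
Turnaround (C−A): 10=23  11=24  12=12  13=20  14=8
Waiting(13) = turnaround − burst = 20 − 6 = 14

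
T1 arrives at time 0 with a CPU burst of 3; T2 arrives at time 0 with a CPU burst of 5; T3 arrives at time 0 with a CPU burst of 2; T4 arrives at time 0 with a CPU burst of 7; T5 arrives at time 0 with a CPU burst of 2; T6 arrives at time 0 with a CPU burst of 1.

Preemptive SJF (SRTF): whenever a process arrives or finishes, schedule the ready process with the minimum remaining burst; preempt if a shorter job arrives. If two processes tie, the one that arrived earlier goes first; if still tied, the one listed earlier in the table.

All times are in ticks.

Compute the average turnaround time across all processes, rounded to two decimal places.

Schedule: | T6 0-1 | T3 1-3 | T5 3-5 | T1 5-8 | T2 8-13 | T4 13-20 |
Completion: T1=8  T2=13  T3=3  T4=20  T5=5  T6=1
Turnaround times: T1=8, T2=13, T3=3, T4=20, T5=5, T6=1
Average turnaround = (8+13+3+20+5+1) / 6 = 50/6 = 8.33

8.33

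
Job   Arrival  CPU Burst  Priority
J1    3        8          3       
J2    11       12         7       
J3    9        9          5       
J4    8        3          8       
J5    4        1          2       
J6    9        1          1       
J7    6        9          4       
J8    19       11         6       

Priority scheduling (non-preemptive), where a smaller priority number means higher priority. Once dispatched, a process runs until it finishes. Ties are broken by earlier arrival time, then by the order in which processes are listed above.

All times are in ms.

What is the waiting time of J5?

Schedule: | idle 0-3 | J1 3-11 | J6 11-12 | J5 12-13 | J7 13-22 | J3 22-31 | J8 31-42 | J2 42-54 | J4 54-57 |
Completion: J1=11  J2=54  J3=31  J4=57  J5=13  J6=12  J7=22  J8=42
Turnaround (C−A): J1=8  J2=43  J3=22  J4=49  J5=9  J6=3  J7=16  J8=23
Waiting(J5) = turnaround − burst = 9 − 1 = 8

8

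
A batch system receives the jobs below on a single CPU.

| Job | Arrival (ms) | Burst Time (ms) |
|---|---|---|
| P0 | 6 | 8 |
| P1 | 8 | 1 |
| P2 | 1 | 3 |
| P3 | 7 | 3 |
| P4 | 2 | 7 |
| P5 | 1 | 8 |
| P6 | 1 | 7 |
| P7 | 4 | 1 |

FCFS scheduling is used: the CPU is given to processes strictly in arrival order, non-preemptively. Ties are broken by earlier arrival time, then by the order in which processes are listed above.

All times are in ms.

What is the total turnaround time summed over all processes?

170

Gantt: | idle 0-1 | P2 1-4 | P5 4-12 | P6 12-19 | P4 19-26 | P7 26-27 | P0 27-35 | P3 35-38 | P1 38-39 |
Completion: P0=35  P1=39  P2=4  P3=38  P4=26  P5=12  P6=19  P7=27
Turnaround = completion − arrival: P0=29, P1=31, P2=3, P3=31, P4=24, P5=11, P6=18, P7=23
Total turnaround = 29 + 31 + 3 + 31 + 24 + 11 + 18 + 23 = 170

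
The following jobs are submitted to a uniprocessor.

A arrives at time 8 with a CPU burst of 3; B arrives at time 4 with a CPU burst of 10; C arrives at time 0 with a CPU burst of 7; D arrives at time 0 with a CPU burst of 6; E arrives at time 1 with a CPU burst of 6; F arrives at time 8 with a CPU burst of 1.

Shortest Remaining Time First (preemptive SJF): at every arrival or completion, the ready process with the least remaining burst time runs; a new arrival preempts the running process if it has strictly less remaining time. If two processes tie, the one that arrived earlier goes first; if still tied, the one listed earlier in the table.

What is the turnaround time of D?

Timeline: | D 0-6 | E 6-8 | F 8-9 | A 9-12 | E 12-16 | C 16-23 | B 23-33 |
Completion: A=12  B=33  C=23  D=6  E=16  F=9
Turnaround(D) = completion − arrival = 6 − 0 = 6

6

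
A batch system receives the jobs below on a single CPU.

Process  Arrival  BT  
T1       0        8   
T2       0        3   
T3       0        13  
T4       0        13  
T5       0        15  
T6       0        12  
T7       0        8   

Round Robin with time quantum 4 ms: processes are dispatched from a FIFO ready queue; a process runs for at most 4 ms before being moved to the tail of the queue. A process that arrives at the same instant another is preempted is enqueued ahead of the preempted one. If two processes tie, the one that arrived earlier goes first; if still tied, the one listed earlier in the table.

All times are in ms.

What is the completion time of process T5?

72

Schedule: | T1 0-4 | T2 4-7 | T3 7-11 | T4 11-15 | T5 15-19 | T6 19-23 | T7 23-27 | T1 27-31 | T3 31-35 | T4 35-39 | T5 39-43 | T6 43-47 | T7 47-51 | T3 51-55 | T4 55-59 | T5 59-63 | T6 63-67 | T3 67-68 | T4 68-69 | T5 69-72 |
Completion: T1=31  T2=7  T3=68  T4=69  T5=72  T6=67  T7=51
Turnaround (C−A): T1=31  T2=7  T3=68  T4=69  T5=72  T6=67  T7=51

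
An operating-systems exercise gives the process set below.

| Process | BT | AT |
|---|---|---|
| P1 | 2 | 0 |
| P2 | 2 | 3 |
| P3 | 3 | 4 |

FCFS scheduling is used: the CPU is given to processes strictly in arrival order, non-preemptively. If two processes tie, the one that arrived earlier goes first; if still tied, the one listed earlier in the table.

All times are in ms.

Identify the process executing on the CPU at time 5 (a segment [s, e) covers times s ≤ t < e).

Gantt: | P1 0-2 | idle 2-3 | P2 3-5 | P3 5-8 |
Completion: P1=2  P2=5  P3=8

P3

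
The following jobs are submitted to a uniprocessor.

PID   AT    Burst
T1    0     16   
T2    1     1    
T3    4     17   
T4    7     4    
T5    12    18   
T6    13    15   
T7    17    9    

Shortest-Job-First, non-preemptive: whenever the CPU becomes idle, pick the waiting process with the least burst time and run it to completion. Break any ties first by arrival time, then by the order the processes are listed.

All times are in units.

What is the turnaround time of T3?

58

Timeline: | T1 0-16 | T2 16-17 | T4 17-21 | T7 21-30 | T6 30-45 | T3 45-62 | T5 62-80 |
Completion: T1=16  T2=17  T3=62  T4=21  T5=80  T6=45  T7=30
Turnaround (C−A): T1=16  T2=16  T3=58  T4=14  T5=68  T6=32  T7=13
Turnaround(T3) = completion − arrival = 62 − 4 = 58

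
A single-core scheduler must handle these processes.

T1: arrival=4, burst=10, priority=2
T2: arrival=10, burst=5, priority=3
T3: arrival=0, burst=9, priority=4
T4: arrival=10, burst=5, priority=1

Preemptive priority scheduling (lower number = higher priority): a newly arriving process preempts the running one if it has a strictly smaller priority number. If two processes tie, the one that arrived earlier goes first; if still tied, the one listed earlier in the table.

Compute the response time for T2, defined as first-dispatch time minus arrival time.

Timeline: | T3 0-4 | T1 4-10 | T4 10-15 | T1 15-19 | T2 19-24 | T3 24-29 |
Completion: T1=19  T2=24  T3=29  T4=15
Response(T2) = first start − arrival = 19 − 10 = 9

9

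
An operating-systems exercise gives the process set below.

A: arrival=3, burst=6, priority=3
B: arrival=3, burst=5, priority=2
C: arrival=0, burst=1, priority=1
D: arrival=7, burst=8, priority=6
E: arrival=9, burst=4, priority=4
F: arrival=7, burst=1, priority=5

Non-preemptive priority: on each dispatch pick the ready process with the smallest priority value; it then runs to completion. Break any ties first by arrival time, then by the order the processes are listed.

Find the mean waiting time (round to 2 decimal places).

Schedule: | C 0-1 | idle 1-3 | B 3-8 | A 8-14 | E 14-18 | F 18-19 | D 19-27 |
Completion: A=14  B=8  C=1  D=27  E=18  F=19
Turnaround (C−A): A=11  B=5  C=1  D=20  E=9  F=12
Waiting times: A=5, B=0, C=0, D=12, E=5, F=11
Average waiting = (5+0+0+12+5+11) / 6 = 33/6 = 5.50

5.50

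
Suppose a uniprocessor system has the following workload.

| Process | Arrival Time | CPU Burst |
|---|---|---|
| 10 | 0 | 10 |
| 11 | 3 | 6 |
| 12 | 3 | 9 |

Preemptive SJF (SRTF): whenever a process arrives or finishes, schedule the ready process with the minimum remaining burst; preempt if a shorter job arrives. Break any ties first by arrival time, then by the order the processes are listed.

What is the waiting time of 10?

Schedule: | 10 0-3 | 11 3-9 | 10 9-16 | 12 16-25 |
Completion: 10=16  11=9  12=25
Turnaround (C−A): 10=16  11=6  12=22
Waiting(10) = turnaround − burst = 16 − 10 = 6

6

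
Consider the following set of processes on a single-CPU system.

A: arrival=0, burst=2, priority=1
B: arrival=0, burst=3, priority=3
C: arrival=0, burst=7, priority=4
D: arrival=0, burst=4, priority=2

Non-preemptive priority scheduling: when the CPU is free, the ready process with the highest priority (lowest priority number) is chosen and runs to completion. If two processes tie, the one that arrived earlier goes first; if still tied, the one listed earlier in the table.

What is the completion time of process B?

9

Gantt: | A 0-2 | D 2-6 | B 6-9 | C 9-16 |
Completion: A=2  B=9  C=16  D=6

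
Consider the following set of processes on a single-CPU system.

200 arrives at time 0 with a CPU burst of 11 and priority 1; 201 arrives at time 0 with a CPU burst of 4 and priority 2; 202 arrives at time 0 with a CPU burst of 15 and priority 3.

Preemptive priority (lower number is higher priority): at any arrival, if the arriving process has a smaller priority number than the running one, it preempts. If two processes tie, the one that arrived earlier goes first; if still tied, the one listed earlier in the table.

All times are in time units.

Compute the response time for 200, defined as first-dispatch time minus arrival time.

Timeline: | 200 0-11 | 201 11-15 | 202 15-30 |
Completion: 200=11  201=15  202=30
Response(200) = first start − arrival = 0 − 0 = 0

0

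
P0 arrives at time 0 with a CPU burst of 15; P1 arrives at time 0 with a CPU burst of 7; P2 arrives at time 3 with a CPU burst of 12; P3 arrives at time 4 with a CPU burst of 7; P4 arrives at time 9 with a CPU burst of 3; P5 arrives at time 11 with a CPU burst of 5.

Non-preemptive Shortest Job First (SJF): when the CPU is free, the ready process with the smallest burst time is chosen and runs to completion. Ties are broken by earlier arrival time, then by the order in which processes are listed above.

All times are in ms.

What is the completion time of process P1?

Timeline: | P1 0-7 | P3 7-14 | P4 14-17 | P5 17-22 | P2 22-34 | P0 34-49 |
Completion: P0=49  P1=7  P2=34  P3=14  P4=17  P5=22
Turnaround (C−A): P0=49  P1=7  P2=31  P3=10  P4=8  P5=11

7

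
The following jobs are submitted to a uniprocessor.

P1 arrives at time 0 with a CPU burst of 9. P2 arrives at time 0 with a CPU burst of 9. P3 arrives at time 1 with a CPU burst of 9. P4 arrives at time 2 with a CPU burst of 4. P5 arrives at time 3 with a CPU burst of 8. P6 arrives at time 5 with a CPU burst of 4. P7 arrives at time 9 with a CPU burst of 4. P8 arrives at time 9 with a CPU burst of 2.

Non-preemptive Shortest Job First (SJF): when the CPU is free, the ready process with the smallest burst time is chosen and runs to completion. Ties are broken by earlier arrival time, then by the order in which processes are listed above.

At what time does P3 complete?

Schedule: | P1 0-9 | P8 9-11 | P4 11-15 | P6 15-19 | P7 19-23 | P5 23-31 | P2 31-40 | P3 40-49 |
Completion: P1=9  P2=40  P3=49  P4=15  P5=31  P6=19  P7=23  P8=11

49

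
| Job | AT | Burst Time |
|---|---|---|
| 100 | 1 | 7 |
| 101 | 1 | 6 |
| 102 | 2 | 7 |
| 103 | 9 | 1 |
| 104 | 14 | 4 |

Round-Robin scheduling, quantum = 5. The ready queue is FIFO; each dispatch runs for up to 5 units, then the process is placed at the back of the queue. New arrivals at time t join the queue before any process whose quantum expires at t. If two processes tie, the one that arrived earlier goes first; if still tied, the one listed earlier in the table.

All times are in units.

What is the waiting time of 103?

9

Timeline: | idle 0-1 | 100 1-6 | 101 6-11 | 102 11-16 | 100 16-18 | 103 18-19 | 101 19-20 | 104 20-24 | 102 24-26 |
Completion: 100=18  101=20  102=26  103=19  104=24
Waiting(103) = turnaround − burst = 10 − 1 = 9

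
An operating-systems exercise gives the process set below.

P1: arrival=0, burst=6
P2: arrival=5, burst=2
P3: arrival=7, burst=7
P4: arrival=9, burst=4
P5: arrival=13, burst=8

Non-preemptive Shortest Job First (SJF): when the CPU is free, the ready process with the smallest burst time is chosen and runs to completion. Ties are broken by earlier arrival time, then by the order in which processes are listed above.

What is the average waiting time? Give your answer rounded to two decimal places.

Timeline: | P1 0-6 | P2 6-8 | P3 8-15 | P4 15-19 | P5 19-27 |
Completion: P1=6  P2=8  P3=15  P4=19  P5=27
Waiting times: P1=0, P2=1, P3=1, P4=6, P5=6
Average waiting = (0+1+1+6+6) / 5 = 14/5 = 2.80

2.80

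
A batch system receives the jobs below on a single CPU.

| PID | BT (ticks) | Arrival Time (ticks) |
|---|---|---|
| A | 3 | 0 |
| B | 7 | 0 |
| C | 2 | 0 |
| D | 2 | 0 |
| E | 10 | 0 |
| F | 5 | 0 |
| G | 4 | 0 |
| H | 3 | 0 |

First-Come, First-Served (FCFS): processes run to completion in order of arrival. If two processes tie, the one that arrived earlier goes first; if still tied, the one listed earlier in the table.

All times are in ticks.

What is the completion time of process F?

Gantt: | A 0-3 | B 3-10 | C 10-12 | D 12-14 | E 14-24 | F 24-29 | G 29-33 | H 33-36 |
Completion: A=3  B=10  C=12  D=14  E=24  F=29  G=33  H=36
Turnaround (C−A): A=3  B=10  C=12  D=14  E=24  F=29  G=33  H=36

29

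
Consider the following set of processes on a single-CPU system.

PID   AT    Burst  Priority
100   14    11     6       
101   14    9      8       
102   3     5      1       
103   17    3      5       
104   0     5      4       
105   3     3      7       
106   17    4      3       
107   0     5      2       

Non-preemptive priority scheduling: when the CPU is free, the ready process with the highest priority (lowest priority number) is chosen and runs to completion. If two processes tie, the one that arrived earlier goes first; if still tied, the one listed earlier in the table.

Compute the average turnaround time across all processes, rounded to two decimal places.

Schedule: | 107 0-5 | 102 5-10 | 104 10-15 | 100 15-26 | 106 26-30 | 103 30-33 | 105 33-36 | 101 36-45 |
Completion: 100=26  101=45  102=10  103=33  104=15  105=36  106=30  107=5
Turnaround (C−A): 100=12  101=31  102=7  103=16  104=15  105=33  106=13  107=5
Turnaround times: 100=12, 101=31, 102=7, 103=16, 104=15, 105=33, 106=13, 107=5
Average turnaround = (12+31+7+16+15+33+13+5) / 8 = 132/8 = 16.50

16.50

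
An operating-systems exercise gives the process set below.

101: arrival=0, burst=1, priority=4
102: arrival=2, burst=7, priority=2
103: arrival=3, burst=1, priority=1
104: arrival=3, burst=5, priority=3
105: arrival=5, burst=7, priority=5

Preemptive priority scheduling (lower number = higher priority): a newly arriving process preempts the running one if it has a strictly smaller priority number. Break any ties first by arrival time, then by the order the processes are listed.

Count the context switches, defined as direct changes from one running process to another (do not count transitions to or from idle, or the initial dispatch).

4

Timeline: | 101 0-1 | idle 1-2 | 102 2-3 | 103 3-4 | 102 4-10 | 104 10-15 | 105 15-22 |
Completion: 101=1  102=10  103=4  104=15  105=22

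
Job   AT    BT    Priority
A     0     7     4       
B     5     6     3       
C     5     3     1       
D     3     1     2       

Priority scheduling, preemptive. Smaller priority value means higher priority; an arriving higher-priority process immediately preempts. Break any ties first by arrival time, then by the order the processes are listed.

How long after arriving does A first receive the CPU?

0

Timeline: | A 0-3 | D 3-4 | A 4-5 | C 5-8 | B 8-14 | A 14-17 |
Completion: A=17  B=14  C=8  D=4
Response(A) = first start − arrival = 0 − 0 = 0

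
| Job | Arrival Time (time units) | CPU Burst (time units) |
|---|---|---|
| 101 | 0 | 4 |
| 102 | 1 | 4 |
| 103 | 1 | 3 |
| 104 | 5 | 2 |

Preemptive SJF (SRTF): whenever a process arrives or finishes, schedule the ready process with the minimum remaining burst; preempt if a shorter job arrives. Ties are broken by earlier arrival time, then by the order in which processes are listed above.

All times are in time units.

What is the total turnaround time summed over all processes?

26

Gantt: | 101 0-4 | 103 4-7 | 104 7-9 | 102 9-13 |
Completion: 101=4  102=13  103=7  104=9
Turnaround = completion − arrival: 101=4, 102=12, 103=6, 104=4
Total turnaround = 4 + 12 + 6 + 4 = 26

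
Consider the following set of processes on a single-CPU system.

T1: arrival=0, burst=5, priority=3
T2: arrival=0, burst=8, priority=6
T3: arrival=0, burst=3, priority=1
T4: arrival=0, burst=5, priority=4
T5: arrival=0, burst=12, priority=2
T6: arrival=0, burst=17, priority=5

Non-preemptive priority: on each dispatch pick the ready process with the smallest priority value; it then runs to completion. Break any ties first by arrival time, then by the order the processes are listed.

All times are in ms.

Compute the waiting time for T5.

3

Timeline: | T3 0-3 | T5 3-15 | T1 15-20 | T4 20-25 | T6 25-42 | T2 42-50 |
Completion: T1=20  T2=50  T3=3  T4=25  T5=15  T6=42
Waiting(T5) = turnaround − burst = 15 − 12 = 3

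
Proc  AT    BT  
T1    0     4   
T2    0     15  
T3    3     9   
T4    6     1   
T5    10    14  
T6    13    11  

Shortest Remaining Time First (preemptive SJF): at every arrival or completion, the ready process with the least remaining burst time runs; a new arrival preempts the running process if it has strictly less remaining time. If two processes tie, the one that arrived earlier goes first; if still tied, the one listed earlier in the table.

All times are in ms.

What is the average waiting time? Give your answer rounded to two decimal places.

Timeline: | T1 0-4 | T3 4-6 | T4 6-7 | T3 7-14 | T6 14-25 | T5 25-39 | T2 39-54 |
Completion: T1=4  T2=54  T3=14  T4=7  T5=39  T6=25
Turnaround (C−A): T1=4  T2=54  T3=11  T4=1  T5=29  T6=12
Waiting times: T1=0, T2=39, T3=2, T4=0, T5=15, T6=1
Average waiting = (0+39+2+0+15+1) / 6 = 57/6 = 9.50

9.50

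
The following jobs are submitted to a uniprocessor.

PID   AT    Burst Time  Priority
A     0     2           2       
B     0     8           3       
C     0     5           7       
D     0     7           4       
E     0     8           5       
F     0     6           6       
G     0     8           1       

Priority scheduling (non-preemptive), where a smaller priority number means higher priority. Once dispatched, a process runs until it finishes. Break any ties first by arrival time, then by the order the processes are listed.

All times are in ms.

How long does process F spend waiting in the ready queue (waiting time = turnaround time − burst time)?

Schedule: | G 0-8 | A 8-10 | B 10-18 | D 18-25 | E 25-33 | F 33-39 | C 39-44 |
Completion: A=10  B=18  C=44  D=25  E=33  F=39  G=8
Waiting(F) = turnaround − burst = 39 − 6 = 33

33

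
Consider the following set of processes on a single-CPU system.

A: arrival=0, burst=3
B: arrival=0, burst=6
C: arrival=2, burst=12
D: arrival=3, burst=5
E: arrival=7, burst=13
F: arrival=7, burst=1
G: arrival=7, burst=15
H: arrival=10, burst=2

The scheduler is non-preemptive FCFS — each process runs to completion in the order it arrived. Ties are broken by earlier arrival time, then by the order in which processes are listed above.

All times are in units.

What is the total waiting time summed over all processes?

Schedule: | A 0-3 | B 3-9 | C 9-21 | D 21-26 | E 26-39 | F 39-40 | G 40-55 | H 55-57 |
Completion: A=3  B=9  C=21  D=26  E=39  F=40  G=55  H=57
Turnaround (C−A): A=3  B=9  C=19  D=23  E=32  F=33  G=48  H=47
Waiting = turnaround − burst: A=0, B=3, C=7, D=18, E=19, F=32, G=33, H=45
Total waiting = 0 + 3 + 7 + 18 + 19 + 32 + 33 + 45 = 157

157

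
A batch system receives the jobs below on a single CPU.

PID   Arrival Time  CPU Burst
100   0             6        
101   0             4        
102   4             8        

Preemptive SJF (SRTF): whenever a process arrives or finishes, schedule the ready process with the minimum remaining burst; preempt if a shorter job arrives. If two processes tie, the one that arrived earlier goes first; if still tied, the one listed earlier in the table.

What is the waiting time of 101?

0

Schedule: | 101 0-4 | 100 4-10 | 102 10-18 |
Completion: 100=10  101=4  102=18
Waiting(101) = turnaround − burst = 4 − 4 = 0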